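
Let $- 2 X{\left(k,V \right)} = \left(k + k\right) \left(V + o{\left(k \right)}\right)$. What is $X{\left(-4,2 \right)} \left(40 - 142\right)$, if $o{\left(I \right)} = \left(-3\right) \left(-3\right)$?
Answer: $-4488$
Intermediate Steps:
$o{\left(I \right)} = 9$
$X{\left(k,V \right)} = - k \left(9 + V\right)$ ($X{\left(k,V \right)} = - \frac{\left(k + k\right) \left(V + 9\right)}{2} = - \frac{2 k \left(9 + V\right)}{2} = - k \left(9 + V\right)$)
$X{\left(-4,2 \right)} \left(40 - 142\right) = \left(-1\right) \left(-4\right) \left(9 + 2\right) \left(40 - 142\right) = \left(-1\right) \left(-4\right) 11 \left(-102\right) = 44 \left(-102\right) = -4488$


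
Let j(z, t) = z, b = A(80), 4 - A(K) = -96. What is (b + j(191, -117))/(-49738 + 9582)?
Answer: -291/40156 ≈ -0.0072467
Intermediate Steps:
A(K) = 100 (A(K) = 4 - 1*(-96) = 4 + 96 = 100)
b = 100
(b + j(191, -117))/(-49738 + 9582) = (100 + 191)/(-49738 + 9582) = 291/(-40156) = 291*(-1/40156) = -291/40156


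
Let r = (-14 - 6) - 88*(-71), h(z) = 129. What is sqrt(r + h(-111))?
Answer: sqrt(6357) ≈ 79.731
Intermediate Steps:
r = 6228 (r = -20 + 6248 = 6228)
sqrt(r + h(-111)) = sqrt(6228 + 129) = sqrt(6357)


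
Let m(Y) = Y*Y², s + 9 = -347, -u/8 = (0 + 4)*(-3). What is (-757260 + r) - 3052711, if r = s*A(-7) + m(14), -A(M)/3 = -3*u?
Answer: -4114811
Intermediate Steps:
u = 96 (u = -8*(0 + 4)*(-3) = -32*(-3) = -8*(-12) = 96)
A(M) = 864 (A(M) = -(-9)*96 = -3*(-288) = 864)
s = -356 (s = -9 - 347 = -356)
m(Y) = Y³
r = -304840 (r = -356*864 + 14³ = -307584 + 2744 = -304840)
(-757260 + r) - 3052711 = (-757260 - 304840) - 3052711 = -1062100 - 3052711 = -4114811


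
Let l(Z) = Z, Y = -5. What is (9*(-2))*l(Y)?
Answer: 90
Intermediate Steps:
(9*(-2))*l(Y) = (9*(-2))*(-5) = -18*(-5) = 90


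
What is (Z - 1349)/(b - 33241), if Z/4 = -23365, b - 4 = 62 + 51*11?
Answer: 94809/32614 ≈ 2.9070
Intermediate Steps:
b = 627 (b = 4 + (62 + 51*11) = 4 + (62 + 561) = 4 + 623 = 627)
Z = -93460 (Z = 4*(-23365) = -93460)
(Z - 1349)/(b - 33241) = (-93460 - 1349)/(627 - 33241) = -94809/(-32614) = -94809*(-1/32614) = 94809/32614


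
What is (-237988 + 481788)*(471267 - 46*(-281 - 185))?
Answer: 120120991400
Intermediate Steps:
(-237988 + 481788)*(471267 - 46*(-281 - 185)) = 243800*(471267 - 46*(-466)) = 243800*(471267 + 21436) = 243800*492703 = 120120991400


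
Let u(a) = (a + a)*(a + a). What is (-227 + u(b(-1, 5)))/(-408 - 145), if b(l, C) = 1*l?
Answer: 223/553 ≈ 0.40325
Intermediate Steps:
b(l, C) = l
u(a) = 4*a² (u(a) = (2*a)*(2*a) = 4*a²)
(-227 + u(b(-1, 5)))/(-408 - 145) = (-227 + 4*(-1)²)/(-408 - 145) = (-227 + 4*1)/(-553) = (-227 + 4)*(-1/553) = -223*(-1/553) = 223/553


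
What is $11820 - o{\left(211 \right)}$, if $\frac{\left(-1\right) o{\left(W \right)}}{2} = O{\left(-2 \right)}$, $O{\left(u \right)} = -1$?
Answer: $11818$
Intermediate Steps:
$o{\left(W \right)} = 2$ ($o{\left(W \right)} = \left(-2\right) \left(-1\right) = 2$)
$11820 - o{\left(211 \right)} = 11820 - 2 = 11818$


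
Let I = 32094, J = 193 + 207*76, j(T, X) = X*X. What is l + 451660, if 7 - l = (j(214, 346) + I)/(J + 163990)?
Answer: 16252303299/35983 ≈ 4.5167e+5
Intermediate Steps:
j(T, X) = X**2
J = 15925 (J = 193 + 15732 = 15925)
l = 221519/35983 (l = 7 - (346**2 + 32094)/(15925 + 163990) = 7 - (119716 + 32094)/179915 = 7 - 151810/179915 = 7 - 1*30362/35983 = 7 - 30362/35983 = 221519/35983 ≈ 6.1562)
l + 451660 = 221519/35983 + 451660 = 16252303299/35983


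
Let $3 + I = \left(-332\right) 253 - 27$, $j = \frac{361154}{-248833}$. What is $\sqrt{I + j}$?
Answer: $\frac{2 i \sqrt{1300700032529599}}{248833} \approx 289.88 i$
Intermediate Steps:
$j = - \frac{361154}{248833}$ ($j = 361154 \left(- \frac{1}{248833}\right) = - \frac{361154}{248833} \approx -1.4514$)
$I = -84026$ ($I = -3 - 84023 = -84026$)
$\sqrt{I + j} = \sqrt{-84026 - \frac{361154}{248833}} = \sqrt{- \frac{20908802812}{248833}} = \frac{2 i \sqrt{1300700032529599}}{248833}$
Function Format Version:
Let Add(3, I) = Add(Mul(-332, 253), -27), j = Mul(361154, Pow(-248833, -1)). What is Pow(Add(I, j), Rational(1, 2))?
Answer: Mul(Rational(2, 248833), I, Pow(1300700032529599, Rational(1, 2))) ≈ Mul(289.88, I)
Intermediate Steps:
j = Rational(-361154, 248833) (j = Mul(361154, Rational(-1, 248833)) = Rational(-361154, 248833) ≈ -1.4514)
I = -84026 (I = Add(-3, Add(Mul(-332, 253), -27)) = Add(-3, Add(-83996, -27)) = Add(-3, -84023) = -84026)
Pow(Add(I, j), Rational(1, 2)) = Pow(Add(-84026, Rational(-361154, 248833)), Rational(1, 2)) = Pow(Rational(-20908802812, 248833), Rational(1, 2)) = Mul(Rational(2, 248833), I, Pow(1300700032529599, Rational(1, 2)))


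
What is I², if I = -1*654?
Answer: 427716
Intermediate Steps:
I = -654
I² = (-654)² = 427716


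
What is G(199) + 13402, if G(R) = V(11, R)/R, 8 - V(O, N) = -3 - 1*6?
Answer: 2667015/199 ≈ 13402.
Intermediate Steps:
V(O, N) = 17 (V(O, N) = 8 - (-3 - 1*6) = 8 - (-3 - 6) = 8 - 1*(-9) = 8 + 9 = 17)
G(R) = 17/R
G(199) + 13402 = 17/199 + 13402 = 2667015/199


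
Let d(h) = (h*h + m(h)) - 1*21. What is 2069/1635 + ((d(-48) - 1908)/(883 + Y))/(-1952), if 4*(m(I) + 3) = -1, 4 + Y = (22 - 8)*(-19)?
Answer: 9900431731/7825607040 ≈ 1.2651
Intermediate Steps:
Y = -270 (Y = -4 + (22 - 8)*(-19) = -4 + 14*(-19) = -4 - 266 = -270)
m(I) = -13/4 (m(I) = -3 + (¼)*(-1) = -3 - ¼ = -13/4)
d(h) = -97/4 + h² (d(h) = (h*h - 13/4) - 1*21 = (h² - 13/4) - 21 = (-13/4 + h²) - 21 = -97/4 + h²)
2069/1635 + ((d(-48) - 1908)/(883 + Y))/(-1952) = 2069/1635 + (((-97/4 + (-48)²) - 1908)/(883 - 270))/(-1952) = 2069*(1/1635) + (((-97/4 + 2304) - 1908)/613)*(-1/1952) = 2069/1635 + ((9119/4 - 1908)*(1/613))*(-1/1952) = 2069/1635 + ((1487/4)*(1/613))*(-1/1952) = 2069/1635 + (1487/2452)*(-1/1952) = 2069/1635 - 1487/4786304 = 9900431731/7825607040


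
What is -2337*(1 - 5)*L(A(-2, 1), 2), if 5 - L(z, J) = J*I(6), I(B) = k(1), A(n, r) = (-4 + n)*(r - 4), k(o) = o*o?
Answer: 28044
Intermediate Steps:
k(o) = o**2
A(n, r) = (-4 + n)*(-4 + r)
I(B) = 1 (I(B) = 1**2 = 1)
L(z, J) = 5 - J
-2337*(1 - 5)*L(A(-2, 1), 2) = -2337*(1 - 5)*(5 - 1*2) = -(-9348)*(5 - 2) = -(-9348)*3 = -2337*(-12) = 28044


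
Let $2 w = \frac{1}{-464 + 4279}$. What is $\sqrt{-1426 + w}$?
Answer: $\frac{3 i \sqrt{9224143530}}{7630} \approx 37.762 i$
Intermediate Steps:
$w = \frac{1}{7630}$ ($w = \frac{1}{2 \left(-464 + 4279\right)} = \frac{1}{2 \cdot 3815} = \frac{1}{2} \cdot \frac{1}{3815} = \frac{1}{7630} \approx 0.00013106$)
$\sqrt{-1426 + w} = \sqrt{-1426 + \frac{1}{7630}} = \sqrt{- \frac{10880379}{7630}} = \frac{3 i \sqrt{9224143530}}{7630}$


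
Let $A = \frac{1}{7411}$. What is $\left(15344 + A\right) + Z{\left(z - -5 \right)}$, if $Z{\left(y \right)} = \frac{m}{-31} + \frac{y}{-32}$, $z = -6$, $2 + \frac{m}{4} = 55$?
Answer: $\frac{112754623437}{7351712} \approx 15337.0$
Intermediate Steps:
$m = 212$ ($m = -8 + 4 \cdot 55 = -8 + 220 = 212$)
$Z{\left(y \right)} = - \frac{212}{31} - \frac{y}{32}$ ($Z{\left(y \right)} = \frac{212}{-31} + \frac{y}{-32} = 212 \left(- \frac{1}{31}\right) + y \left(- \frac{1}{32}\right) = - \frac{212}{31} - \frac{y}{32}$)
$A = \frac{1}{7411} \approx 0.00013493$
$\left(15344 + A\right) + Z{\left(z - -5 \right)} = \left(15344 + \frac{1}{7411}\right) - \left(\frac{212}{31} + \frac{-6 - -5}{32}\right) = \frac{113714385}{7411} - \left(\frac{212}{31} + \frac{-6 + 5}{32}\right) = \frac{113714385}{7411} - \frac{6753}{992} = \frac{112754623437}{7351712}$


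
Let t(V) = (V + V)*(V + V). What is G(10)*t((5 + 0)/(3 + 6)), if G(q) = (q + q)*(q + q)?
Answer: 40000/81 ≈ 493.83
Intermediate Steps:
t(V) = 4*V² (t(V) = (2*V)*(2*V) = 4*V²)
G(q) = 4*q² (G(q) = (2*q)*(2*q) = 4*q²)
G(10)*t((5 + 0)/(3 + 6)) = (4*10²)*(4*((5 + 0)/(3 + 6))²) = (4*100)*(4*(5/9)²) = 400*(4*(5*(⅑))²) = 400*(4*(5/9)²) = 400*(4*(25/81)) = 400*(100/81) = 40000/81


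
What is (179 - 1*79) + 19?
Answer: 119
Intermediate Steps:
(179 - 1*79) + 19 = (179 - 79) + 19 = 100 + 19 = 119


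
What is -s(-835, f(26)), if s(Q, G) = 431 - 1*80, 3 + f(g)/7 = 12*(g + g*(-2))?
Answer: -351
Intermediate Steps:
f(g) = -21 - 84*g (f(g) = -21 + 7*(12*(g + g*(-2))) = -21 + 7*(12*(g - 2*g)) = -21 + 7*(12*(-g)) = -21 + 7*(-12*g) = -21 - 84*g)
s(Q, G) = 351 (s(Q, G) = 431 - 80 = 351)
-s(-835, f(26)) = -1*351 = -351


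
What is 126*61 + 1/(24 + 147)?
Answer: 1314307/171 ≈ 7686.0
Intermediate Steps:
126*61 + 1/(24 + 147) = 7686 + 1/171 = 1314307/171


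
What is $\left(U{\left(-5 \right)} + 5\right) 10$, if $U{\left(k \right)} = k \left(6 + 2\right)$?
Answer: $-350$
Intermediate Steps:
$U{\left(k \right)} = 8 k$ ($U{\left(k \right)} = k 8 = 8 k$)
$\left(U{\left(-5 \right)} + 5\right) 10 = \left(8 \left(-5\right) + 5\right) 10 = \left(-40 + 5\right) 10 = \left(-35\right) 10 = -350$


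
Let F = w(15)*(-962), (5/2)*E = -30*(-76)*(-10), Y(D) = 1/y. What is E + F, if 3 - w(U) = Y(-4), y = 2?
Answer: -11525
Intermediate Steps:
Y(D) = 1/2
w(U) = 5/2 (w(U) = 3 - 1*1/2 = 3 - 1/2 = 5/2)
E = -9120 (E = 2*(-30*(-76)*(-10))/5 = 2*(2280*(-10))/5 = (2/5)*(-22800) = -9120)
F = -2405 (F = (5/2)*(-962) = -2405)
E + F = -9120 - 2405 = -11525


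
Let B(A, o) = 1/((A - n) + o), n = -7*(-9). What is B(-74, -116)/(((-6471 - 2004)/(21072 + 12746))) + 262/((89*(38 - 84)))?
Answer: -9202673/190831575 ≈ -0.048224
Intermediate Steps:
n = 63
B(A, o) = 1/(-63 + A + o) (B(A, o) = 1/((A - 1*63) + o) = 1/((A - 63) + o) = 1/((-63 + A) + o) = 1/(-63 + A + o))
B(-74, -116)/(((-6471 - 2004)/(21072 + 12746))) + 262/((89*(38 - 84))) = 1/((-63 - 74 - 116)*(((-6471 - 2004)/(21072 + 12746)))) + 262/((89*(38 - 84))) = 1/((-253)*((-8475/33818))) + 262/((89*(-46))) = -1/(253*((-8475*1/33818))) + 262/(-4094) = -1/(253*(-8475/33818)) + 262*(-1/4094) = -1/253*(-33818/8475) - 131/2047 = 33818/2144175 - 131/2047 = -9202673/190831575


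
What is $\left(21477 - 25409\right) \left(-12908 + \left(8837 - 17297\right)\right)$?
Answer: $84018976$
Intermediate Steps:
$\left(21477 - 25409\right) \left(-12908 + \left(8837 - 17297\right)\right) = - 3932 \left(-12908 + \left(8837 - 17297\right)\right) = - 3932 \left(-12908 - 8460\right) = \left(-3932\right) \left(-21368\right) = 84018976$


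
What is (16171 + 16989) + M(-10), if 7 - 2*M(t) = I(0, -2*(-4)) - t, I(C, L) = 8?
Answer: 66309/2 ≈ 33155.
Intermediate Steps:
M(t) = -½ + t/2 (M(t) = 7/2 - (8 - t)/2 = 7/2 + (-4 + t/2) = -½ + t/2)
(16171 + 16989) + M(-10) = (16171 + 16989) + (-½ + (½)*(-10)) = 33160 + (-½ - 5) = 33160 - 11/2 = 66309/2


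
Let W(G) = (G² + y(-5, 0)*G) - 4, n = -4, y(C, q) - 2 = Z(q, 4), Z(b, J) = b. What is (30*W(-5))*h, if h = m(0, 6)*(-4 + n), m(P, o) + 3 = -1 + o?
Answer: -5280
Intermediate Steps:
y(C, q) = 2 + q
m(P, o) = -4 + o (m(P, o) = -3 + (-1 + o) = -4 + o)
h = -16 (h = (-4 + 6)*(-4 - 4) = 2*(-8) = -16)
W(G) = -4 + G² + 2*G (W(G) = (G² + (2 + 0)*G) - 4 = (G² + 2*G) - 4 = -4 + G² + 2*G)
(30*W(-5))*h = (30*(-4 + (-5)² + 2*(-5)))*(-16) = (30*(-4 + 25 - 10))*(-16) = (30*11)*(-16) = 330*(-16) = -5280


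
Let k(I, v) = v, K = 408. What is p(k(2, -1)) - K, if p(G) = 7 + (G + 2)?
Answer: -400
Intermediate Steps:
p(G) = 9 + G (p(G) = 7 + (2 + G) = 9 + G)
p(k(2, -1)) - K = (9 - 1) - 1*408 = 8 - 408 = -400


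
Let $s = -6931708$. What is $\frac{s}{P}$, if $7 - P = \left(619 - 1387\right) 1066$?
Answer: $- \frac{6931708}{818695} \approx -8.4668$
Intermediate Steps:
$P = 818695$ ($P = 7 - \left(619 - 1387\right) 1066 = 7 - \left(-768\right) 1066 = 7 - -818688 = 7 + 818688 = 818695$)
$\frac{s}{P} = - \frac{6931708}{818695}$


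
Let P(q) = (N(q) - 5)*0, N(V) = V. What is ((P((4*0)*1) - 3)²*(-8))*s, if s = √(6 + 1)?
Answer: -72*√7 ≈ -190.49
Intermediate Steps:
s = √7 ≈ 2.6458
P(q) = 0 (P(q) = (q - 5)*0 = (-5 + q)*0 = 0)
((P((4*0)*1) - 3)²*(-8))*s = ((0 - 3)²*(-8))*√7 = ((-3)²*(-8))*√7 = (9*(-8))*√7 = -72*√7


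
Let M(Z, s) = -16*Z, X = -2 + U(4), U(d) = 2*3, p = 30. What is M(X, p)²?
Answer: 4096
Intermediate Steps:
U(d) = 6
X = 4 (X = -2 + 6 = 4)
M(X, p)² = (-16*4)² = (-64)² = 4096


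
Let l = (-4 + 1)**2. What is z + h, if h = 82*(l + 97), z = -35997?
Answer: -27305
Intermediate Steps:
l = 9 (l = (-3)**2 = 9)
h = 8692 (h = 82*(9 + 97) = 82*106 = 8692)
z + h = -35997 + 8692 = -27305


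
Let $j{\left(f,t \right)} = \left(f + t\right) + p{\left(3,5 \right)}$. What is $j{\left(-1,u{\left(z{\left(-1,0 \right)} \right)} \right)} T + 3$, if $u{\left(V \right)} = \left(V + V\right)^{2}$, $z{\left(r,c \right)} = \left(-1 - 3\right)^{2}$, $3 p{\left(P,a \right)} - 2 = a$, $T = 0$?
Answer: $3$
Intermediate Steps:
$p{\left(P,a \right)} = \frac{2}{3} + \frac{a}{3}$
$z{\left(r,c \right)} = 16$ ($z{\left(r,c \right)} = \left(-4\right)^{2} = 16$)
$u{\left(V \right)} = 4 V^{2}$ ($u{\left(V \right)} = \left(2 V\right)^{2} = 4 V^{2}$)
$j{\left(f,t \right)} = \frac{7}{3} + f + t$ ($j{\left(f,t \right)} = \left(f + t\right) + \left(\frac{2}{3} + \frac{1}{3} \cdot 5\right) = \left(f + t\right) + \left(\frac{2}{3} + \frac{5}{3}\right) = \left(f + t\right) + \frac{7}{3} = \frac{7}{3} + f + t$)
$j{\left(-1,u{\left(z{\left(-1,0 \right)} \right)} \right)} T + 3 = \left(\frac{7}{3} - 1 + 4 \cdot 16^{2}\right) 0 + 3 = \left(\frac{7}{3} - 1 + 4 \cdot 256\right) 0 + 3 = \left(\frac{7}{3} - 1 + 1024\right) 0 + 3 = \frac{3076}{3} \cdot 0 + 3 = 0 + 3 = 3$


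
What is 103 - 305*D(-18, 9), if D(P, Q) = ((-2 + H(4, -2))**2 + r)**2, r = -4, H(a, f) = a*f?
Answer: -2810777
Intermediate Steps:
D(P, Q) = 9216 (D(P, Q) = ((-2 + 4*(-2))**2 - 4)**2 = ((-2 - 8)**2 - 4)**2 = ((-10)**2 - 4)**2 = (100 - 4)**2 = 96**2 = 9216)
103 - 305*D(-18, 9) = 103 - 305*9216 = 103 - 2810880 = -2810777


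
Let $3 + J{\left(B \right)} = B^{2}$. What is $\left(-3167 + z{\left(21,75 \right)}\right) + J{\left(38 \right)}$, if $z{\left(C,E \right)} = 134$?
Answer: $-1592$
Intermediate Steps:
$J{\left(B \right)} = -3 + B^{2}$
$\left(-3167 + z{\left(21,75 \right)}\right) + J{\left(38 \right)} = \left(-3167 + 134\right) - \left(3 - 38^{2}\right) = -3033 + \left(-3 + 1444\right) = -3033 + 1441 = -1592$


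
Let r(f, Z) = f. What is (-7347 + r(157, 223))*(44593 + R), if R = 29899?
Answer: -535597480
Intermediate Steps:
(-7347 + r(157, 223))*(44593 + R) = (-7347 + 157)*(44593 + 29899) = -7190*74492 = -535597480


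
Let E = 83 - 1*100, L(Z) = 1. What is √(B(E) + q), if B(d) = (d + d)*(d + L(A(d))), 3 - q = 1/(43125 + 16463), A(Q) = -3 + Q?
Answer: √485562277595/29794 ≈ 23.388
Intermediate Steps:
E = -17 (E = 83 - 100 = -17)
q = 178763/59588 (q = 3 - 1/(43125 + 16463) = 3 - 1/59588 = 178763/59588 ≈ 3.0000)
B(d) = 2*d*(1 + d) (B(d) = (d + d)*(d + 1) = (2*d)*(1 + d) = 2*d*(1 + d))
√(B(E) + q) = √(2*(-17)*(1 - 17) + 178763/59588) = √(2*(-17)*(-16) + 178763/59588) = √(544 + 178763/59588) = √(32594635/59588) = √485562277595/29794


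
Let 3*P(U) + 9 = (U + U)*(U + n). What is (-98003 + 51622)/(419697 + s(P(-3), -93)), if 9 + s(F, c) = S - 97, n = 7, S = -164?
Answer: -46381/419427 ≈ -0.11058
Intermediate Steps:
P(U) = -3 + 2*U*(7 + U)/3 (P(U) = -3 + ((U + U)*(U + 7))/3 = -3 + ((2*U)*(7 + U))/3 = -3 + (2*U*(7 + U))/3 = -3 + 2*U*(7 + U)/3)
s(F, c) = -270 (s(F, c) = -9 + (-164 - 97) = -9 - 261 = -270)
(-98003 + 51622)/(419697 + s(P(-3), -93)) = (-98003 + 51622)/(419697 - 270) = -46381/419427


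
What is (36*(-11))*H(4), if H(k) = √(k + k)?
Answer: -792*√2 ≈ -1120.1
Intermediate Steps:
H(k) = √2*√k (H(k) = √(2*k) = √2*√k)
(36*(-11))*H(4) = (36*(-11))*(√2*√4) = -396*√2*2 = -792*√2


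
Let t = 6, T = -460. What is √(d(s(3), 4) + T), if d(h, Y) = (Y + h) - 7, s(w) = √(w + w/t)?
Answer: √(-1852 + 2*√14)/2 ≈ 21.474*I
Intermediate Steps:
s(w) = √42*√w/6 (s(w) = √(w + w/6) = √(7*w/6) = √42*√w/6)
d(h, Y) = -7 + Y + h
√(d(s(3), 4) + T) = √((-7 + 4 + √42*√3/6) - 460) = √((-7 + 4 + √14/2) - 460) = √((-3 + √14/2) - 460) = √(-463 + √14/2)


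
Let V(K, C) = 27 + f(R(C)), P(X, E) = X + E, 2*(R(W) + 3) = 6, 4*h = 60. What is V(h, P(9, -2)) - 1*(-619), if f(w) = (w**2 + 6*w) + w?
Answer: 646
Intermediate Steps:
h = 15 (h = (1/4)*60 = 15)
R(W) = 0 (R(W) = -3 + (1/2)*6 = -3 + 3 = 0)
f(w) = w**2 + 7*w
P(X, E) = E + X
V(K, C) = 27 (V(K, C) = 27 + 0*(7 + 0) = 27 + 0*7 = 27 + 0 = 27)
V(h, P(9, -2)) - 1*(-619) = 27 - 1*(-619) = 27 + 619 = 646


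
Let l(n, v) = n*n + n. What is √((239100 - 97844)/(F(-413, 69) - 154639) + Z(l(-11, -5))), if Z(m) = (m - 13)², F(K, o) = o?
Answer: √56194227771045/77285 ≈ 96.995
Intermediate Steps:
l(n, v) = n + n² (l(n, v) = n² + n = n + n²)
Z(m) = (-13 + m)²
√((239100 - 97844)/(F(-413, 69) - 154639) + Z(l(-11, -5))) = √((239100 - 97844)/(69 - 154639) + (-13 - 11*(1 - 11))²) = √(141256/(-154570) + (-13 - 11*(-10))²) = √(141256*(-1/154570) + (-13 + 110)²) = √(-70628/77285 + 97²) = √(-70628/77285 + 9409) = √(727103937/77285) = √56194227771045/77285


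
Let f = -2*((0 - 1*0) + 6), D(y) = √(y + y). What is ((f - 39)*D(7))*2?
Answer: -102*√14 ≈ -381.65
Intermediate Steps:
D(y) = √2*√y (D(y) = √(2*y) = √2*√y)
f = -12 (f = -2*((0 + 0) + 6) = -2*(0 + 6) = -2*6 = -12)
((f - 39)*D(7))*2 = ((-12 - 39)*(√2*√7))*2 = -51*√14*2 = -102*√14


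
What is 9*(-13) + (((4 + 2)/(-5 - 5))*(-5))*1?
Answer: -114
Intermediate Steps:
9*(-13) + (((4 + 2)/(-5 - 5))*(-5))*1 = -117 + ((6/(-10))*(-5))*1 = -117 + ((6*(-⅒))*(-5))*1 = -117 - ⅗*(-5)*1 = -117 + 3*1 = -117 + 3 = -114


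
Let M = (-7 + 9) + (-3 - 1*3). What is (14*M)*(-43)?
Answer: 2408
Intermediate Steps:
M = -4 (M = 2 + (-3 - 3) = 2 - 6 = -4)
(14*M)*(-43) = (14*(-4))*(-43) = -56*(-43) = 2408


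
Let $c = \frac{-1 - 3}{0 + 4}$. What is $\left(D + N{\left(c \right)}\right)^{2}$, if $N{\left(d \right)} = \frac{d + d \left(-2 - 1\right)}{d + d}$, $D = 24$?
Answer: $529$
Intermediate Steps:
$c = -1$ ($c = - \frac{4}{4} = \left(-4\right) \frac{1}{4} = -1$)
$N{\left(d \right)} = -1$ ($N{\left(d \right)} = \frac{d + d \left(-3\right)}{2 d} = \left(d - 3 d\right) \frac{1}{2 d} = - 2 d \frac{1}{2 d} = -1$)
$\left(D + N{\left(c \right)}\right)^{2} = \left(24 - 1\right)^{2} = 23^{2} = 529$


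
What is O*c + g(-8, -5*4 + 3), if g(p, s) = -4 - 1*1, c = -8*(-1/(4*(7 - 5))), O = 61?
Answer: 56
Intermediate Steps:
c = 1 (c = -8/(2*(-4)) = -8/(-8) = -8*(-⅛) = 1)
g(p, s) = -5 (g(p, s) = -4 - 1 = -5)
O*c + g(-8, -5*4 + 3) = 61*1 - 5 = 61 - 5 = 56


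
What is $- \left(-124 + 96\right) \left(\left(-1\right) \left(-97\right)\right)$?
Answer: $2716$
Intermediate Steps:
$- \left(-124 + 96\right) \left(\left(-1\right) \left(-97\right)\right) = - \left(-28\right) 97 = \left(-1\right) \left(-2716\right) = 2716$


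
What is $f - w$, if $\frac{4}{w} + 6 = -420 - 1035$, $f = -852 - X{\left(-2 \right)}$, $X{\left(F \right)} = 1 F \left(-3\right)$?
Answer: $- \frac{1253534}{1461} \approx -858.0$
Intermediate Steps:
$X{\left(F \right)} = - 3 F$ ($X{\left(F \right)} = F \left(-3\right) = - 3 F$)
$f = -858$ ($f = -852 - \left(-3\right) \left(-2\right) = -852 - 6 = -858$)
$w = - \frac{4}{1461}$ ($w = \frac{4}{-6 - 1455} = \frac{4}{-1461} = 4 \left(- \frac{1}{1461}\right) = - \frac{4}{1461} \approx -0.0027378$)
$f - w = -858 - - \frac{4}{1461} = -858 + \frac{4}{1461} = - \frac{1253534}{1461}$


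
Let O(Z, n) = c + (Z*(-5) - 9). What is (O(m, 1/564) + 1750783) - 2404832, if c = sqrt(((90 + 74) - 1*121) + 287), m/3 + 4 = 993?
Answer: -668893 + sqrt(330) ≈ -6.6888e+5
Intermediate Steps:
m = 2967 (m = -12 + 3*993 = -12 + 2979 = 2967)
c = sqrt(330) (c = sqrt((164 - 121) + 287) = sqrt(43 + 287) = sqrt(330) ≈ 18.166)
O(Z, n) = -9 + sqrt(330) - 5*Z (O(Z, n) = sqrt(330) + (Z*(-5) - 9) = sqrt(330) + (-5*Z - 9) = sqrt(330) + (-9 - 5*Z) = -9 + sqrt(330) - 5*Z)
(O(m, 1/564) + 1750783) - 2404832 = ((-9 + sqrt(330) - 5*2967) + 1750783) - 2404832 = ((-9 + sqrt(330) - 14835) + 1750783) - 2404832 = ((-14844 + sqrt(330)) + 1750783) - 2404832 = (1735939 + sqrt(330)) - 2404832 = -668893 + sqrt(330)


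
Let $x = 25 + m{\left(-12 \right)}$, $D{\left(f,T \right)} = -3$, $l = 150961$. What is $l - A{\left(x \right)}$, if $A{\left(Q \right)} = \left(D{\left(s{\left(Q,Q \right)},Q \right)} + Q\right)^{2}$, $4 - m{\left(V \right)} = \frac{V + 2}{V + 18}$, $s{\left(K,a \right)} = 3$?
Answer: $\frac{1351760}{9} \approx 1.502 \cdot 10^{5}$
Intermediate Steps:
$m{\left(V \right)} = 4 - \frac{2 + V}{18 + V}$ ($m{\left(V \right)} = 4 - \frac{V + 2}{V + 18} = 4 - \frac{2 + V}{18 + V}$)
$x = \frac{92}{3}$ ($x = 25 + \frac{70 + 3 \left(-12\right)}{18 - 12} = 25 + \frac{70 - 36}{6} = 25 + \frac{1}{6} \cdot 34 = 25 + \frac{17}{3} = \frac{92}{3} \approx 30.667$)
$A{\left(Q \right)} = \left(-3 + Q\right)^{2}$
$l - A{\left(x \right)} = 150961 - \left(-3 + \frac{92}{3}\right)^{2} = 150961 - \left(\frac{83}{3}\right)^{2} = 150961 - \frac{6889}{9} = \frac{1351760}{9}$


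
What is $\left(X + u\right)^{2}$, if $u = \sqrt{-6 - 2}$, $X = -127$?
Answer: $16121 - 508 i \sqrt{2} \approx 16121.0 - 718.42 i$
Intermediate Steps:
$u = 2 i \sqrt{2}$ ($u = \sqrt{-8} = 2 i \sqrt{2} \approx 2.8284 i$)
$\left(X + u\right)^{2} = \left(-127 + 2 i \sqrt{2}\right)^{2}$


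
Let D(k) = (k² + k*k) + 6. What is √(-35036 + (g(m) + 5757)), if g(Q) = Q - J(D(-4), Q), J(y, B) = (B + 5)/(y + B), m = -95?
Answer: 2*I*√2651146/19 ≈ 171.39*I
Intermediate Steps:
D(k) = 6 + 2*k² (D(k) = (k² + k²) + 6 = 2*k² + 6 = 6 + 2*k²)
J(y, B) = (5 + B)/(B + y)
g(Q) = Q - (5 + Q)/(38 + Q) (g(Q) = Q - (5 + Q)/(Q + (6 + 2*(-4)²)) = Q - (5 + Q)/(Q + (6 + 2*16)) = Q - (5 + Q)/(Q + (6 + 32)) = Q - (5 + Q)/(Q + 38) = Q - (5 + Q)/(38 + Q))
√(-35036 + (g(m) + 5757)) = √(-35036 + ((-5 - 1*(-95) - 95*(38 - 95))/(38 - 95) + 5757)) = √(-35036 + ((-5 + 95 - 95*(-57))/(-57) + 5757)) = √(-35036 + (-(-5 + 95 + 5415)/57 + 5757)) = √(-35036 + (-1/57*5505 + 5757)) = √(-35036 + (-1835/19 + 5757)) = √(-35036 + 107548/19) = √(-558136/19) = 2*I*√2651146/19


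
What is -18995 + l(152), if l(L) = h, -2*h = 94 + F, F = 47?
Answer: -38131/2 ≈ -19066.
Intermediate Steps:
h = -141/2 (h = -(94 + 47)/2 = -½*141 = -141/2 ≈ -70.500)
l(L) = -141/2
-18995 + l(152) = -18995 - 141/2 = -38131/2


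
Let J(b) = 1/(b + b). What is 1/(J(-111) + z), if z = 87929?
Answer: 222/19520237 ≈ 1.1373e-5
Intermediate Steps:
J(b) = 1/(2*b)
1/(J(-111) + z) = 1/((½)/(-111) + 87929) = 1/((½)*(-1/111) + 87929) = 1/(-1/222 + 87929) = 1/(19520237/222) = 222/19520237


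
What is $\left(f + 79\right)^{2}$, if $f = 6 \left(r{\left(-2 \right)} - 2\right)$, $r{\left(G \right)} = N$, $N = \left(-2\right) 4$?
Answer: $361$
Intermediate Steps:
$N = -8$
$r{\left(G \right)} = -8$
$f = -60$ ($f = 6 \left(-8 - 2\right) = 6 \left(-10\right) = -60$)
$\left(f + 79\right)^{2} = \left(-60 + 79\right)^{2} = 19^{2} = 361$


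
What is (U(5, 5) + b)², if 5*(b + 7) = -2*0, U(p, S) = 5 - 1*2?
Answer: 16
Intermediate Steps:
U(p, S) = 3 (U(p, S) = 5 - 2 = 3)
b = -7 (b = -7 + (-2*0)/5 = -7 + (⅕)*0 = -7 + 0 = -7)
(U(5, 5) + b)² = (3 - 7)² = (-4)² = 16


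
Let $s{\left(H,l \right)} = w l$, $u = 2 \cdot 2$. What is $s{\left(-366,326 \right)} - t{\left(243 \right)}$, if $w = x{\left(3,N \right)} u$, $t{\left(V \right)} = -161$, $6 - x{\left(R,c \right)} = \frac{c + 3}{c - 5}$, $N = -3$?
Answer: $7985$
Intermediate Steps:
$x{\left(R,c \right)} = 6 - \frac{3 + c}{-5 + c}$ ($x{\left(R,c \right)} = 6 - \frac{c + 3}{c - 5} = 6 - \frac{3 + c}{-5 + c}$)
$u = 4$
$w = 24$ ($w = \frac{-33 + 5 \left(-3\right)}{-5 - 3} \cdot 4 = \frac{-33 - 15}{-8} \cdot 4 = \left(- \frac{1}{8}\right) \left(-48\right) 4 = 6 \cdot 4 = 24$)
$s{\left(H,l \right)} = 24 l$
$s{\left(-366,326 \right)} - t{\left(243 \right)} = 24 \cdot 326 - -161 = 7824 + 161 = 7985$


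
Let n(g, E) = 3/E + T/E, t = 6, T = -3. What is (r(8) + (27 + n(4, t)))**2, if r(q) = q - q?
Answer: 729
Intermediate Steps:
r(q) = 0
n(g, E) = 0 (n(g, E) = 3/E - 3/E = 0)
(r(8) + (27 + n(4, t)))**2 = (0 + (27 + 0))**2 = (0 + 27)**2 = 27**2 = 729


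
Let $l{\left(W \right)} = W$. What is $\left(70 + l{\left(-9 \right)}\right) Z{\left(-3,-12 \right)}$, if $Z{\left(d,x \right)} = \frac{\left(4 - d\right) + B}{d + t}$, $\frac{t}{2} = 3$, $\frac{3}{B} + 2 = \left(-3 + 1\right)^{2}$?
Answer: $\frac{1037}{6} \approx 172.83$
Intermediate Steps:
$B = \frac{3}{2}$ ($B = \frac{3}{-2 + \left(-3 + 1\right)^{2}} = \frac{3}{-2 + \left(-2\right)^{2}} = \frac{3}{-2 + 4} = \frac{3}{2} \approx 1.5$)
$t = 6$ ($t = 2 \cdot 3 = 6$)
$Z{\left(d,x \right)} = \frac{\frac{11}{2} - d}{6 + d}$ ($Z{\left(d,x \right)} = \frac{\left(4 - d\right) + \frac{3}{2}}{d + 6} = \frac{\frac{11}{2} - d}{6 + d}$)
$\left(70 + l{\left(-9 \right)}\right) Z{\left(-3,-12 \right)} = \left(70 - 9\right) \frac{\frac{11}{2} - -3}{6 - 3} = 61 \frac{\frac{11}{2} + 3}{3} = 61 \cdot \frac{1}{3} \cdot \frac{17}{2} = 61 \cdot \frac{17}{6} = \frac{1037}{6}$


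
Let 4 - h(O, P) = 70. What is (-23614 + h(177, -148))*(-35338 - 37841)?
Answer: 1732878720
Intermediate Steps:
h(O, P) = -66 (h(O, P) = 4 - 1*70 = 4 - 70 = -66)
(-23614 + h(177, -148))*(-35338 - 37841) = (-23614 - 66)*(-35338 - 37841) = -23680*(-73179) = 1732878720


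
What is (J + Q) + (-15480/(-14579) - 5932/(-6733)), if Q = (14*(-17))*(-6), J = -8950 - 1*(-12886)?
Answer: 526723132616/98160407 ≈ 5365.9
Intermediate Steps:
J = 3936 (J = -8950 + 12886 = 3936)
Q = 1428 (Q = -238*(-6) = 1428)
(J + Q) + (-15480/(-14579) - 5932/(-6733)) = (3936 + 1428) + (-15480/(-14579) - 5932/(-6733)) = 5364 + (-15480*(-1/14579) - 5932*(-1/6733)) = 5364 + (15480/14579 + 5932/6733) = 5364 + 190709468/98160407 = 526723132616/98160407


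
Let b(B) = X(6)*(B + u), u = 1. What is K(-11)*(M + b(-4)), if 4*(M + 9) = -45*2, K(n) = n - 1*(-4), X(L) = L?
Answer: 693/2 ≈ 346.50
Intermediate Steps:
b(B) = 6 + 6*B (b(B) = 6*(B + 1) = 6*(1 + B) = 6 + 6*B)
K(n) = 4 + n (K(n) = n + 4 = 4 + n)
M = -63/2 (M = -9 + (-45*2)/4 = -9 + (1/4)*(-90) = -9 - 45/2 = -63/2 ≈ -31.500)
K(-11)*(M + b(-4)) = (4 - 11)*(-63/2 + (6 + 6*(-4))) = -7*(-63/2 + (6 - 24)) = -7*(-63/2 - 18) = -7*(-99/2) = 693/2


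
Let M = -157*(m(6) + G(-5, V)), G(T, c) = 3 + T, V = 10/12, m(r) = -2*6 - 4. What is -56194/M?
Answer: -28097/1413 ≈ -19.885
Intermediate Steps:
m(r) = -16 (m(r) = -12 - 4 = -16)
V = ⅚ (V = 10*(1/12) = ⅚ ≈ 0.83333)
M = 2826 (M = -157*(-16 + (3 - 5)) = -157*(-16 - 2) = -157*(-18) = 2826)
-56194/M = -56194/2826 = -56194*1/2826 = -28097/1413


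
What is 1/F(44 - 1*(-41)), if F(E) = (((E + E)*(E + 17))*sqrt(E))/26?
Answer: 13*sqrt(85)/736950 ≈ 0.00016264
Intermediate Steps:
F(E) = E**(3/2)*(17 + E)/13 (F(E) = (((2*E)*(17 + E))*sqrt(E))*(1/26) = ((2*E*(17 + E))*sqrt(E))*(1/26) = (2*E**(3/2)*(17 + E))*(1/26) = E**(3/2)*(17 + E)/13)
1/F(44 - 1*(-41)) = 1/((44 - 1*(-41))**(3/2)*(17 + (44 - 1*(-41)))/13) = 1/((44 + 41)**(3/2)*(17 + (44 + 41))/13) = 1/(85**(3/2)*(17 + 85)/13) = 1/((1/13)*(85*sqrt(85))*102) = 1/(8670*sqrt(85)/13) = 13*sqrt(85)/736950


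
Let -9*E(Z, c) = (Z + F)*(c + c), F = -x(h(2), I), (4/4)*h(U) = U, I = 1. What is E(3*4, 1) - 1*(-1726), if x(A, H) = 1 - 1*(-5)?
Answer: 5174/3 ≈ 1724.7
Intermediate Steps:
h(U) = U
x(A, H) = 6 (x(A, H) = 1 + 5 = 6)
F = -6 (F = -1*6 = -6)
E(Z, c) = -2*c*(-6 + Z)/9 (E(Z, c) = -(Z - 6)*(c + c)/9 = -(-6 + Z)*2*c/9 = -2*c*(-6 + Z)/9)
E(3*4, 1) - 1*(-1726) = (2/9)*1*(6 - 3*4) - 1*(-1726) = (2/9)*1*(6 - 1*12) + 1726 = (2/9)*1*(6 - 12) + 1726 = (2/9)*1*(-6) + 1726 = -4/3 + 1726 = 5174/3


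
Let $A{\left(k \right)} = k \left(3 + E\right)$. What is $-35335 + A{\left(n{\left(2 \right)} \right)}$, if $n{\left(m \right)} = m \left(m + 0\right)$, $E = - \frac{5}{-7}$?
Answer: $- \frac{247241}{7} \approx -35320.0$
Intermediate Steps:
$E = \frac{5}{7}$ ($E = \left(-5\right) \left(- \frac{1}{7}\right) = \frac{5}{7} \approx 0.71429$)
$n{\left(m \right)} = m^{2}$ ($n{\left(m \right)} = m m = m^{2}$)
$A{\left(k \right)} = \frac{26 k}{7}$ ($A{\left(k \right)} = k \left(3 + \frac{5}{7}\right) = k \frac{26}{7} = \frac{26 k}{7}$)
$-35335 + A{\left(n{\left(2 \right)} \right)} = -35335 + \frac{26 \cdot 2^{2}}{7} = -35335 + \frac{26}{7} \cdot 4 = -35335 + \frac{104}{7} = - \frac{247241}{7}$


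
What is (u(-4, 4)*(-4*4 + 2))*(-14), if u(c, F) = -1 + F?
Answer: 588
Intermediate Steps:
(u(-4, 4)*(-4*4 + 2))*(-14) = ((-1 + 4)*(-4*4 + 2))*(-14) = (3*(-16 + 2))*(-14) = (3*(-14))*(-14) = -42*(-14) = 588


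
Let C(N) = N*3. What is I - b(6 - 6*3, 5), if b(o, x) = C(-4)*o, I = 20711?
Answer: 20567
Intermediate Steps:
C(N) = 3*N
b(o, x) = -12*o (b(o, x) = (3*(-4))*o = -12*o)
I - b(6 - 6*3, 5) = 20711 - (-12)*(6 - 6*3) = 20711 - (-12)*(6 - 18) = 20711 - (-12)*(-12) = 20711 - 1*144 = 20711 - 144 = 20567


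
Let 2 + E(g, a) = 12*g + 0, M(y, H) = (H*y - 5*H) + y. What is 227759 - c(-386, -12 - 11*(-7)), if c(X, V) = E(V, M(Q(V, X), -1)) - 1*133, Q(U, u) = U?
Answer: 227114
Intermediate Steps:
M(y, H) = y - 5*H + H*y (M(y, H) = (-5*H + H*y) + y = y - 5*H + H*y)
E(g, a) = -2 + 12*g (E(g, a) = -2 + (12*g + 0) = -2 + 12*g)
c(X, V) = -135 + 12*V (c(X, V) = (-2 + 12*V) - 1*133 = (-2 + 12*V) - 133 = -135 + 12*V)
227759 - c(-386, -12 - 11*(-7)) = 227759 - (-135 + 12*(-12 - 11*(-7))) = 227759 - (-135 + 12*(-12 + 77)) = 227759 - (-135 + 12*65) = 227759 - (-135 + 780) = 227759 - 1*645 = 227759 - 645 = 227114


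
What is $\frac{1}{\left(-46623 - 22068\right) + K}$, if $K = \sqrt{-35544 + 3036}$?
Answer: $- \frac{3271}{224689809} - \frac{2 i \sqrt{903}}{1572828663} \approx -1.4558 \cdot 10^{-5} - 3.8211 \cdot 10^{-8} i$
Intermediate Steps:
$K = 6 i \sqrt{903}$ ($K = \sqrt{-32508} = 6 i \sqrt{903} \approx 180.3 i$)
$\frac{1}{\left(-46623 - 22068\right) + K} = \frac{1}{\left(-46623 - 22068\right) + 6 i \sqrt{903}} = \frac{1}{-68691 + 6 i \sqrt{903}}$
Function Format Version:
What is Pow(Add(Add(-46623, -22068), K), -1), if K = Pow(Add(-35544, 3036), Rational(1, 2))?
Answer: Add(Rational(-3271, 224689809), Mul(Rational(-2, 1572828663), I, Pow(903, Rational(1, 2)))) ≈ Add(-1.4558e-5, Mul(-3.8211e-8, I))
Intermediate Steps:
K = Mul(6, I, Pow(903, Rational(1, 2))) (K = Pow(-32508, Rational(1, 2)) = Mul(6, I, Pow(903, Rational(1, 2))) ≈ Mul(180.30, I))
Pow(Add(Add(-46623, -22068), K), -1) = Pow(Add(Add(-46623, -22068), Mul(6, I, Pow(903, Rational(1, 2)))), -1) = Pow(Add(-68691, Mul(6, I, Pow(903, Rational(1, 2)))), -1)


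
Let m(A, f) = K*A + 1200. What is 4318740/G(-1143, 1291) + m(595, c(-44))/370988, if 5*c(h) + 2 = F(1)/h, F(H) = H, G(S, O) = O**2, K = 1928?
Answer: 879037627070/154579662707 ≈ 5.6866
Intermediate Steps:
c(h) = -2/5 + 1/(5*h) (c(h) = -2/5 + (1/h)/5 = -2/5 + 1/(5*h))
m(A, f) = 1200 + 1928*A (m(A, f) = 1928*A + 1200 = 1200 + 1928*A)
4318740/G(-1143, 1291) + m(595, c(-44))/370988 = 4318740/(1291**2) + (1200 + 1928*595)/370988 = 4318740/1666681 + (1200 + 1147160)*(1/370988) = 4318740*(1/1666681) + 1148360*(1/370988) = 4318740/1666681 + 287090/92747 = 879037627070/154579662707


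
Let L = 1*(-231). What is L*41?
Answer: -9471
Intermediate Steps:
L = -231
L*41 = -231*41 = -9471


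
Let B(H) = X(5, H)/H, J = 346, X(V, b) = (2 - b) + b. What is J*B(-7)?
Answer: -692/7 ≈ -98.857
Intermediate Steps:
X(V, b) = 2
B(H) = 2/H
J*B(-7) = 346*(2/(-7)) = 346*(2*(-⅐)) = 346*(-2/7) = -692/7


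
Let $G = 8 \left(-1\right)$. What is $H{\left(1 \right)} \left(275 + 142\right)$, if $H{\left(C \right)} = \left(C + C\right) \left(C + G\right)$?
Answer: $-5838$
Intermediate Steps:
$G = -8$
$H{\left(C \right)} = 2 C \left(-8 + C\right)$ ($H{\left(C \right)} = \left(C + C\right) \left(C - 8\right) = 2 C \left(-8 + C\right)$)
$H{\left(1 \right)} \left(275 + 142\right) = 2 \cdot 1 \left(-8 + 1\right) \left(275 + 142\right) = 2 \cdot 1 \left(-7\right) 417 = \left(-14\right) 417 = -5838$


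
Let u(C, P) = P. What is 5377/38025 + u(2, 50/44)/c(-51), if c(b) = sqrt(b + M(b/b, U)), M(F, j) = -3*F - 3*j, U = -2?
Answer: 5377/38025 - 25*I*sqrt(3)/264 ≈ 0.14141 - 0.16402*I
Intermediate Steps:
c(b) = sqrt(3 + b) (c(b) = sqrt(b + (-3*b/b - 3*(-2))) = sqrt(b + (-3*1 + 6)) = sqrt(b + (-3 + 6)) = sqrt(b + 3) = sqrt(3 + b))
5377/38025 + u(2, 50/44)/c(-51) = 5377/38025 + (50/44)/(sqrt(3 - 51)) = 5377*(1/38025) + (50*(1/44))/(sqrt(-48)) = 5377/38025 + 25/(22*((4*I*sqrt(3)))) = 5377/38025 + 25*(-I*sqrt(3)/12)/22 = 5377/38025 - 25*I*sqrt(3)/264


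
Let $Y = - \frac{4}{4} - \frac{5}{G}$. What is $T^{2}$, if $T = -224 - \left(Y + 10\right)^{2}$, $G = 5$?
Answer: $82944$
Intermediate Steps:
$Y = -2$ ($Y = - \frac{4}{4} - \frac{5}{5} = \left(-4\right) \frac{1}{4} - 1 = -1 - 1 = -2$)
$T = -288$ ($T = -224 - \left(-2 + 10\right)^{2} = -224 - 8^{2} = -224 - 64 = -288$)
$T^{2} = \left(-288\right)^{2} = 82944$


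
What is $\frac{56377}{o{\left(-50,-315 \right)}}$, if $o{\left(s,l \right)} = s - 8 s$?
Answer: $\frac{56377}{350} \approx 161.08$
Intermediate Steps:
$o{\left(s,l \right)} = - 7 s$
$\frac{56377}{o{\left(-50,-315 \right)}} = \frac{56377}{\left(-7\right) \left(-50\right)} = \frac{56377}{350}$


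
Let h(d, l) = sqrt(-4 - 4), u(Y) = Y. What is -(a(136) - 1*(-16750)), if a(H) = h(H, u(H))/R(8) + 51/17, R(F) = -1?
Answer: -16753 + 2*I*sqrt(2) ≈ -16753.0 + 2.8284*I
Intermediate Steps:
h(d, l) = 2*I*sqrt(2) (h(d, l) = sqrt(-8) = 2*I*sqrt(2))
a(H) = 3 - 2*I*sqrt(2) (a(H) = (2*I*sqrt(2))/(-1) + 51/17 = (2*I*sqrt(2))*(-1) + 51*(1/17) = -2*I*sqrt(2) + 3 = 3 - 2*I*sqrt(2))
-(a(136) - 1*(-16750)) = -((3 - 2*I*sqrt(2)) - 1*(-16750)) = -((3 - 2*I*sqrt(2)) + 16750) = -(16753 - 2*I*sqrt(2)) = -16753 + 2*I*sqrt(2)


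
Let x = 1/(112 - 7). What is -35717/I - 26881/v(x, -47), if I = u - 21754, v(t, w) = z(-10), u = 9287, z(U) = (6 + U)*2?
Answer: 335411163/99736 ≈ 3363.0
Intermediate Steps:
z(U) = 12 + 2*U
x = 1/105 ≈ 0.0095238
v(t, w) = -8 (v(t, w) = 12 + 2*(-10) = 12 - 20 = -8)
I = -12467 (I = 9287 - 21754 = -12467)
-35717/I - 26881/v(x, -47) = -35717/(-12467) - 26881/(-8) = -35717*(-1/12467) - 26881*(-1/8) = 35717/12467 + 26881/8 = 335411163/99736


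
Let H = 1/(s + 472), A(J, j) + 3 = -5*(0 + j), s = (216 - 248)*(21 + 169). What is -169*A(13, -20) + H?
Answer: -91931945/5608 ≈ -16393.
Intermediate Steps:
s = -6080 (s = -32*190 = -6080)
A(J, j) = -3 - 5*j (A(J, j) = -3 - 5*(0 + j) = -3 - 5*j)
H = -1/5608 (H = 1/(-6080 + 472) = 1/(-5608) = -1/5608 ≈ -0.00017832)
-169*A(13, -20) + H = -169*(-3 - 5*(-20)) - 1/5608 = -169*(-3 + 100) - 1/5608 = -169*97 - 1/5608 = -16393 - 1/5608 = -91931945/5608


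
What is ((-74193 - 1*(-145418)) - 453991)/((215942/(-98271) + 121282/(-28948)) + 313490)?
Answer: -544436580259764/445891082788241 ≈ -1.2210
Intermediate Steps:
((-74193 - 1*(-145418)) - 453991)/((215942/(-98271) + 121282/(-28948)) + 313490) = ((-74193 + 145418) - 453991)/((215942*(-1/98271) + 121282*(-1/28948)) + 313490) = (71225 - 453991)/((-215942/98271 - 60641/14474) + 313490) = -382766/(-9084796219/1422374454 + 313490) = -382766/445891082788241/1422374454 = -382766*1422374454/445891082788241 = -544436580259764/445891082788241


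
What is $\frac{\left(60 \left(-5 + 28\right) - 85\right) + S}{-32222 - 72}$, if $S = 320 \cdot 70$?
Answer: $- \frac{23695}{32294} \approx -0.73373$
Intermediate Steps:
$S = 22400$
$\frac{\left(60 \left(-5 + 28\right) - 85\right) + S}{-32222 - 72} = \frac{\left(60 \left(-5 + 28\right) - 85\right) + 22400}{-32222 - 72} = \frac{\left(60 \cdot 23 - 85\right) + 22400}{-32294} = \left(\left(1380 - 85\right) + 22400\right) \left(- \frac{1}{32294}\right) = \left(1295 + 22400\right) \left(- \frac{1}{32294}\right) = 23695 \left(- \frac{1}{32294}\right) = - \frac{23695}{32294}$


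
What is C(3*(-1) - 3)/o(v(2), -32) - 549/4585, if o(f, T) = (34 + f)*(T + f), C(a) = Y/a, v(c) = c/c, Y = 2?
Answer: -50926/426405 ≈ -0.11943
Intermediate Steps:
v(c) = 1
C(a) = 2/a
C(3*(-1) - 3)/o(v(2), -32) - 549/4585 = (2/(3*(-1) - 3))/(1² + 34*(-32) + 34*1 - 32*1) - 549/4585 = (2/(-3 - 3))/(1 - 1088 + 34 - 32) - 549*1/4585 = (2/(-6))/(-1085) - 549/4585 = (2*(-⅙))*(-1/1085) - 549/4585 = -⅓*(-1/1085) - 549/4585 = 1/3255 - 549/4585 = -50926/426405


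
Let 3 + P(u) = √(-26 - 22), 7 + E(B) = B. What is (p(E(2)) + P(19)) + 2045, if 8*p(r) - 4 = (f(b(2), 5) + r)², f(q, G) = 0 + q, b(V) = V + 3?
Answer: 4085/2 + 4*I*√3 ≈ 2042.5 + 6.9282*I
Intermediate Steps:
E(B) = -7 + B
b(V) = 3 + V
f(q, G) = q
P(u) = -3 + 4*I*√3 (P(u) = -3 + √(-26 - 22) = -3 + √(-48) = -3 + 4*I*√3)
p(r) = ½ + (5 + r)²/8 (p(r) = ½ + ((3 + 2) + r)²/8 = ½ + (5 + r)²/8)
(p(E(2)) + P(19)) + 2045 = ((½ + (5 + (-7 + 2))²/8) + (-3 + 4*I*√3)) + 2045 = ((½ + (5 - 5)²/8) + (-3 + 4*I*√3)) + 2045 = ((½ + (⅛)*0²) + (-3 + 4*I*√3)) + 2045 = ((½ + (⅛)*0) + (-3 + 4*I*√3)) + 2045 = ((½ + 0) + (-3 + 4*I*√3)) + 2045 = (½ + (-3 + 4*I*√3)) + 2045 = (-5/2 + 4*I*√3) + 2045 = 4085/2 + 4*I*√3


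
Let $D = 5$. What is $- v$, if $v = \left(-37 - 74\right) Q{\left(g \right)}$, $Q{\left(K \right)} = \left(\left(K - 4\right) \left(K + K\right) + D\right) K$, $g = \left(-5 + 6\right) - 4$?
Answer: $-15651$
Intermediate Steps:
$g = -3$ ($g = 1 - 4 = -3$)
$Q{\left(K \right)} = K \left(5 + 2 K \left(-4 + K\right)\right)$ ($Q{\left(K \right)} = \left(\left(K - 4\right) \left(K + K\right) + 5\right) K = \left(\left(-4 + K\right) 2 K + 5\right) K = \left(2 K \left(-4 + K\right) + 5\right) K = \left(5 + 2 K \left(-4 + K\right)\right) K = K \left(5 + 2 K \left(-4 + K\right)\right)$)
$v = 15651$ ($v = \left(-37 - 74\right) \left(- 3 \left(5 - -24 + 2 \left(-3\right)^{2}\right)\right) = \left(-37 - 74\right) \left(- 3 \left(5 + 24 + 2 \cdot 9\right)\right) = - 111 \left(- 3 \left(5 + 24 + 18\right)\right) = - 111 \left(\left(-3\right) 47\right) = \left(-111\right) \left(-141\right) = 15651$)
$- v = \left(-1\right) 15651 = -15651$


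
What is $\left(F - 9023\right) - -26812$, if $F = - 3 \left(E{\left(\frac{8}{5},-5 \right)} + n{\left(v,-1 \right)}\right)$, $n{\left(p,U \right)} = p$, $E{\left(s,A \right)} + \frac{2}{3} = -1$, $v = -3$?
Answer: $17803$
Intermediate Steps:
$E{\left(s,A \right)} = - \frac{5}{3}$ ($E{\left(s,A \right)} = - \frac{2}{3} - 1 = - \frac{5}{3}$)
$F = 14$ ($F = - 3 \left(- \frac{5}{3} - 3\right) = \left(-3\right) \left(- \frac{14}{3}\right) = 14$)
$\left(F - 9023\right) - -26812 = \left(14 - 9023\right) - -26812 = -9009 + 26812 = 17803$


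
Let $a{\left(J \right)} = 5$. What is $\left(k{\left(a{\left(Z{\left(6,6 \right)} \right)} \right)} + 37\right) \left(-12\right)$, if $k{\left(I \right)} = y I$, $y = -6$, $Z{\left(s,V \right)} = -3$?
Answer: $-84$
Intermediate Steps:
$k{\left(I \right)} = - 6 I$
$\left(k{\left(a{\left(Z{\left(6,6 \right)} \right)} \right)} + 37\right) \left(-12\right) = \left(\left(-6\right) 5 + 37\right) \left(-12\right) = \left(-30 + 37\right) \left(-12\right) = 7 \left(-12\right) = -84$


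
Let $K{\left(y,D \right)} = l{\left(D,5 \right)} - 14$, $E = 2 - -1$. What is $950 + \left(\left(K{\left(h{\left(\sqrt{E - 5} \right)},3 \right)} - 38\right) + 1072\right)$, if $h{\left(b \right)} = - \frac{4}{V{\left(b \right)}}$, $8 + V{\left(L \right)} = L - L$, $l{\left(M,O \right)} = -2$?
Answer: $1968$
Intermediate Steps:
$V{\left(L \right)} = -8$ ($V{\left(L \right)} = -8 + \left(L - L\right) = -8 + 0 = -8$)
$E = 3$ ($E = 2 + 1 = 3$)
$h{\left(b \right)} = \frac{1}{2}$ ($h{\left(b \right)} = - \frac{4}{-8} = \left(-4\right) \left(- \frac{1}{8}\right) = \frac{1}{2}$)
$K{\left(y,D \right)} = -16$ ($K{\left(y,D \right)} = -2 - 14 = -16$)
$950 + \left(\left(K{\left(h{\left(\sqrt{E - 5} \right)},3 \right)} - 38\right) + 1072\right) = 950 + \left(\left(-16 - 38\right) + 1072\right) = 950 + \left(-54 + 1072\right) = 950 + 1018 = 1968$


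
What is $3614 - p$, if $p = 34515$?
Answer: $-30901$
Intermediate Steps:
$3614 - p = 3614 - 34515 = -30901$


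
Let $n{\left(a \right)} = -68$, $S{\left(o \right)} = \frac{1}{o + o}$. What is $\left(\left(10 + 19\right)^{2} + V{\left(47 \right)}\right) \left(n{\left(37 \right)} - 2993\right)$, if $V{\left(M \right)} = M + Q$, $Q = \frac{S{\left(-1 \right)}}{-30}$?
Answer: $- \frac{163093141}{60} \approx -2.7182 \cdot 10^{6}$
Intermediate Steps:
$S{\left(o \right)} = \frac{1}{2 o}$
$Q = \frac{1}{60}$ ($Q = \frac{\frac{1}{2} \frac{1}{-1}}{-30} = \frac{1}{2} \left(-1\right) \left(- \frac{1}{30}\right) = \left(- \frac{1}{2}\right) \left(- \frac{1}{30}\right) = \frac{1}{60} \approx 0.016667$)
$V{\left(M \right)} = \frac{1}{60} + M$ ($V{\left(M \right)} = M + \frac{1}{60} = \frac{1}{60} + M$)
$\left(\left(10 + 19\right)^{2} + V{\left(47 \right)}\right) \left(n{\left(37 \right)} - 2993\right) = \left(\left(10 + 19\right)^{2} + \left(\frac{1}{60} + 47\right)\right) \left(-68 - 2993\right) = \left(29^{2} + \frac{2821}{60}\right) \left(-3061\right) = \left(841 + \frac{2821}{60}\right) \left(-3061\right) = \frac{53281}{60} \left(-3061\right) = - \frac{163093141}{60}$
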